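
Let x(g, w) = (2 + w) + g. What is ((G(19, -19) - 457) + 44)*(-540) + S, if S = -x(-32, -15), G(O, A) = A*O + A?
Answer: 428265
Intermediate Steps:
G(O, A) = A + A*O
x(g, w) = 2 + g + w
S = 45 (S = -(2 - 32 - 15) = -1*(-45) = 45)
((G(19, -19) - 457) + 44)*(-540) + S = ((-19*(1 + 19) - 457) + 44)*(-540) + 45 = ((-19*20 - 457) + 44)*(-540) + 45 = ((-380 - 457) + 44)*(-540) + 45 = (-837 + 44)*(-540) + 45 = -793*(-540) + 45 = 428220 + 45 = 428265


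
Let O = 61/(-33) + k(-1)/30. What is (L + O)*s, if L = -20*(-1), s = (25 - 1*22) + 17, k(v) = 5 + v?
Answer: 12068/33 ≈ 365.70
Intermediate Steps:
s = 20 (s = (25 - 22) + 17 = 3 + 17 = 20)
O = -283/165 (O = 61/(-33) + (5 - 1)/30 = 61*(-1/33) + 4*(1/30) = -61/33 + 2/15 = -283/165 ≈ -1.7152)
L = 20
(L + O)*s = (20 - 283/165)*20 = (3017/165)*20 = 12068/33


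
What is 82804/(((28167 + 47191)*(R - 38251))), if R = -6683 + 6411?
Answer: -41402/1451508117 ≈ -2.8523e-5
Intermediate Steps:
R = -272
82804/(((28167 + 47191)*(R - 38251))) = 82804/(((28167 + 47191)*(-272 - 38251))) = 82804/((75358*(-38523))) = 82804/(-2903016234) = 82804*(-1/2903016234) = -41402/1451508117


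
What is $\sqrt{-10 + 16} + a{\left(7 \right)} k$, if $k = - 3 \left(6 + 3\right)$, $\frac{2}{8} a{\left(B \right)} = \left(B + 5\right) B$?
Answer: $-9072 + \sqrt{6} \approx -9069.5$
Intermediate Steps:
$a{\left(B \right)} = 4 B \left(5 + B\right)$ ($a{\left(B \right)} = 4 \left(B + 5\right) B = 4 \left(5 + B\right) B = 4 B \left(5 + B\right)$)
$k = -27$ ($k = \left(-3\right) 9 = -27$)
$\sqrt{-10 + 16} + a{\left(7 \right)} k = \sqrt{-10 + 16} + 4 \cdot 7 \left(5 + 7\right) \left(-27\right) = \sqrt{6} + 4 \cdot 7 \cdot 12 \left(-27\right) = \sqrt{6} + 336 \left(-27\right) = \sqrt{6} - 9072 = -9072 + \sqrt{6}$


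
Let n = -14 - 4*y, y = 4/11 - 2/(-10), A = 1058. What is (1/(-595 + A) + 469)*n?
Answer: -194130312/25465 ≈ -7623.4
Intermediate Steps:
y = 31/55 (y = 4*(1/11) - 2*(-⅒) = 4/11 + ⅕ = 31/55 ≈ 0.56364)
n = -894/55 (n = -14 - 4*31/55 = -14 - 124/55 = -894/55 ≈ -16.255)
(1/(-595 + A) + 469)*n = (1/(-595 + 1058) + 469)*(-894/55) = (1/463 + 469)*(-894/55) = (217148/463)*(-894/55) = -194130312/25465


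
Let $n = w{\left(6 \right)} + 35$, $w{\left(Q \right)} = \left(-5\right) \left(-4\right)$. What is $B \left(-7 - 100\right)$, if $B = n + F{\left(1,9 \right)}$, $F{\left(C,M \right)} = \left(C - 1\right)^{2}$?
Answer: $-5885$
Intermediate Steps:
$w{\left(Q \right)} = 20$
$F{\left(C,M \right)} = \left(-1 + C\right)^{2}$
$n = 55$ ($n = 20 + 35 = 55$)
$B = 55$ ($B = 55 + \left(-1 + 1\right)^{2} = 55 + 0^{2} = 55 + 0 = 55$)
$B \left(-7 - 100\right) = 55 \left(-7 - 100\right) = 55 \left(-107\right) = -5885$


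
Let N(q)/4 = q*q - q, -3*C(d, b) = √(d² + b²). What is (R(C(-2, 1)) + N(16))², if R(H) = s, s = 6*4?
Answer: 968256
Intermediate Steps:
s = 24
C(d, b) = -√(b² + d²)/3 (C(d, b) = -√(d² + b²)/3 = -√(b² + d²)/3)
R(H) = 24
N(q) = -4*q + 4*q² (N(q) = 4*(q*q - q) = 4*(q² - q) = -4*q + 4*q²)
(R(C(-2, 1)) + N(16))² = (24 + 4*16*(-1 + 16))² = (24 + 4*16*15)² = (24 + 960)² = 984² = 968256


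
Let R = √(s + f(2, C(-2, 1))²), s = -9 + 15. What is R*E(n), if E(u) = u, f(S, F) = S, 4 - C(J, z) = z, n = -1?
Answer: -√10 ≈ -3.1623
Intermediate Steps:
C(J, z) = 4 - z
s = 6
R = √10 (R = √(6 + 2²) = √(6 + 4) = √10 ≈ 3.1623)
R*E(n) = √10*(-1) = -√10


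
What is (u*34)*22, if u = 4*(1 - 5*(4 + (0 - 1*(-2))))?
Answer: -86768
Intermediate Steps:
u = -116 (u = 4*(1 - 5*(4 + (0 + 2))) = 4*(1 - 5*(4 + 2)) = 4*(1 - 5*6) = 4*(1 - 30) = 4*(-29) = -116)
(u*34)*22 = -116*34*22 = -3944*22 = -86768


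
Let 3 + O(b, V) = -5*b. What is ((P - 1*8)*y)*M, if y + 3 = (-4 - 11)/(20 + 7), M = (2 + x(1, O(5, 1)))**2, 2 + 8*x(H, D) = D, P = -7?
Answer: 490/3 ≈ 163.33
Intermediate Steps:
O(b, V) = -3 - 5*b
x(H, D) = -1/4 + D/8
M = 49/16 (M = (2 + (-1/4 + (-3 - 5*5)/8))**2 = (2 + (-1/4 + (-3 - 25)/8))**2 = (2 + (-1/4 + (1/8)*(-28)))**2 = (2 + (-1/4 - 7/2))**2 = (2 - 15/4)**2 = (-7/4)**2 = 49/16 ≈ 3.0625)
y = -32/9 (y = -3 + (-4 - 11)/(20 + 7) = -3 - 15/27 = -3 - 15*1/27 = -3 - 5/9 = -32/9 ≈ -3.5556)
((P - 1*8)*y)*M = ((-7 - 1*8)*(-32/9))*(49/16) = ((-7 - 8)*(-32/9))*(49/16) = -15*(-32/9)*(49/16) = (160/3)*(49/16) = 490/3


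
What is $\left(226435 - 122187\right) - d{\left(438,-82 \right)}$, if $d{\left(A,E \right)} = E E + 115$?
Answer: $97409$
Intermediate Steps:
$d{\left(A,E \right)} = 115 + E^{2}$ ($d{\left(A,E \right)} = E^{2} + 115 = 115 + E^{2}$)
$\left(226435 - 122187\right) - d{\left(438,-82 \right)} = \left(226435 - 122187\right) - \left(115 + \left(-82\right)^{2}\right) = \left(226435 - 122187\right) - \left(115 + 6724\right) = 104248 - 6839 = 97409$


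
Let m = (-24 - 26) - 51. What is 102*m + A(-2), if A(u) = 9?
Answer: -10293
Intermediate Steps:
m = -101 (m = -50 - 51 = -101)
102*m + A(-2) = 102*(-101) + 9 = -10302 + 9 = -10293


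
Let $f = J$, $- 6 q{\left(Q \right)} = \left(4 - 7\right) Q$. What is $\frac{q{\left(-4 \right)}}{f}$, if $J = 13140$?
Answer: $- \frac{1}{6570} \approx -0.00015221$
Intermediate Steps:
$q{\left(Q \right)} = \frac{Q}{2}$ ($q{\left(Q \right)} = - \frac{\left(4 - 7\right) Q}{6} = - \frac{\left(-3\right) Q}{6} = \frac{Q}{2}$)
$f = 13140$
$\frac{q{\left(-4 \right)}}{f} = \frac{\frac{1}{2} \left(-4\right)}{13140} = \left(-2\right) \frac{1}{13140} = - \frac{1}{6570}$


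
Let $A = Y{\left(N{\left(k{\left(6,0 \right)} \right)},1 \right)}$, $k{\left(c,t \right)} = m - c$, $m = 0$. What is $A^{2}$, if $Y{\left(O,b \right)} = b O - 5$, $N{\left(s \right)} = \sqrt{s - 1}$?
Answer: $\left(5 - i \sqrt{7}\right)^{2} \approx 18.0 - 26.458 i$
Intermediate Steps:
$k{\left(c,t \right)} = - c$ ($k{\left(c,t \right)} = 0 - c = - c$)
$N{\left(s \right)} = \sqrt{-1 + s}$
$Y{\left(O,b \right)} = -5 + O b$ ($Y{\left(O,b \right)} = O b - 5 = -5 + O b$)
$A = -5 + i \sqrt{7}$ ($A = -5 + \sqrt{-1 - 6} \cdot 1 = -5 + \sqrt{-7} \cdot 1 = -5 + i \sqrt{7} \cdot 1 = -5 + i \sqrt{7} \approx -5.0 + 2.6458 i$)
$A^{2} = \left(-5 + i \sqrt{7}\right)^{2}$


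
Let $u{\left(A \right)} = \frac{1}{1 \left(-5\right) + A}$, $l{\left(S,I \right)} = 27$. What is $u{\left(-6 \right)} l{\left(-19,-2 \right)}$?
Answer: $- \frac{27}{11} \approx -2.4545$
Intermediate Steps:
$u{\left(A \right)} = \frac{1}{-5 + A}$
$u{\left(-6 \right)} l{\left(-19,-2 \right)} = \frac{1}{-5 - 6} \cdot 27 = \frac{1}{-11} \cdot 27 = \left(- \frac{1}{11}\right) 27 = - \frac{27}{11}$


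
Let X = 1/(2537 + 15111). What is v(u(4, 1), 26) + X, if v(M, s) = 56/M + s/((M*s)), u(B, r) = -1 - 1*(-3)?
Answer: 502969/17648 ≈ 28.500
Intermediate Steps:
u(B, r) = 2 (u(B, r) = -1 + 3 = 2)
v(M, s) = 57/M (v(M, s) = 56/M + s*(1/(M*s)) = 56/M + 1/M = 57/M)
X = 1/17648 ≈ 5.6664e-5
v(u(4, 1), 26) + X = 57/2 + 1/17648 = 502969/17648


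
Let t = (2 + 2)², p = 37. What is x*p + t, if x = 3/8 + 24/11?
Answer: 9733/88 ≈ 110.60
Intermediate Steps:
t = 16 (t = 4² = 16)
x = 225/88 (x = 3*(⅛) + 24*(1/11) = 3/8 + 24/11 = 225/88 ≈ 2.5568)
x*p + t = (225/88)*37 + 16 = 8325/88 + 16 = 9733/88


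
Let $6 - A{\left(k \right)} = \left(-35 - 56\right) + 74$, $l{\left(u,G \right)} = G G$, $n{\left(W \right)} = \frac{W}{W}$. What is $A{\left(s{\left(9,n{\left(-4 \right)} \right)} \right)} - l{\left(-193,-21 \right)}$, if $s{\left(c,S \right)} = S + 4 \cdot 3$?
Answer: $-418$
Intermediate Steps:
$n{\left(W \right)} = 1$
$s{\left(c,S \right)} = 12 + S$ ($s{\left(c,S \right)} = S + 12 = 12 + S$)
$l{\left(u,G \right)} = G^{2}$
$A{\left(k \right)} = 23$ ($A{\left(k \right)} = 6 - \left(\left(-35 - 56\right) + 74\right) = 6 - \left(-91 + 74\right) = 6 - -17 = 6 + 17 = 23$)
$A{\left(s{\left(9,n{\left(-4 \right)} \right)} \right)} - l{\left(-193,-21 \right)} = 23 - \left(-21\right)^{2} = 23 - 441 = -418$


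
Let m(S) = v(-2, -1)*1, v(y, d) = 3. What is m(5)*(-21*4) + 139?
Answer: -113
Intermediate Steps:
m(S) = 3 (m(S) = 3*1 = 3)
m(5)*(-21*4) + 139 = 3*(-21*4) + 139 = 3*(-84) + 139 = -252 + 139 = -113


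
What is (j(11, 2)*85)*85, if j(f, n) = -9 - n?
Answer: -79475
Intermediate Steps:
(j(11, 2)*85)*85 = ((-9 - 1*2)*85)*85 = ((-9 - 2)*85)*85 = -11*85*85 = -935*85 = -79475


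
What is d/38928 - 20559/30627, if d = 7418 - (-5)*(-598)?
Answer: -18464011/33117996 ≈ -0.55752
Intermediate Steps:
d = 4428 (d = 7418 - 1*2990 = 7418 - 2990 = 4428)
d/38928 - 20559/30627 = 4428/38928 - 20559/30627 = 4428*(1/38928) - 20559*1/30627 = 369/3244 - 6853/10209 = -18464011/33117996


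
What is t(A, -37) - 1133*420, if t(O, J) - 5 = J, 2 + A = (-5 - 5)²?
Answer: -475892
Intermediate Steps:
A = 98 (A = -2 + (-5 - 5)² = -2 + (-10)² = -2 + 100 = 98)
t(O, J) = 5 + J
t(A, -37) - 1133*420 = (5 - 37) - 1133*420 = -32 - 475860 = -475892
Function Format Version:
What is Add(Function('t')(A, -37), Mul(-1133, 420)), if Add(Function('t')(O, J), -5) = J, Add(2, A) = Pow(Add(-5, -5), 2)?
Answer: -475892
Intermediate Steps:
A = 98 (A = Add(-2, Pow(Add(-5, -5), 2)) = Add(-2, Pow(-10, 2)) = Add(-2, 100) = 98)
Function('t')(O, J) = Add(5, J)
Add(Function('t')(A, -37), Mul(-1133, 420)) = Add(Add(5, -37), Mul(-1133, 420)) = Add(-32, -475860) = -475892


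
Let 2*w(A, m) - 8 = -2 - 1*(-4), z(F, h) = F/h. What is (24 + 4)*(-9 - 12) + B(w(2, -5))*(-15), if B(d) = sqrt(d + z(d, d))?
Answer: -588 - 15*sqrt(6) ≈ -624.74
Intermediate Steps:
w(A, m) = 5 (w(A, m) = 4 + (-2 - 1*(-4))/2 = 4 + (-2 + 4)/2 = 4 + (1/2)*2 = 4 + 1 = 5)
B(d) = sqrt(1 + d) (B(d) = sqrt(d + d/d) = sqrt(d + 1) = sqrt(1 + d))
(24 + 4)*(-9 - 12) + B(w(2, -5))*(-15) = (24 + 4)*(-9 - 12) + sqrt(1 + 5)*(-15) = 28*(-21) + sqrt(6)*(-15) = -588 - 15*sqrt(6)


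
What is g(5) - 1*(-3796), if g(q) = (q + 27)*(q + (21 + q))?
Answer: 4788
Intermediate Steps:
g(q) = (21 + 2*q)*(27 + q) (g(q) = (27 + q)*(21 + 2*q) = (21 + 2*q)*(27 + q))
g(5) - 1*(-3796) = (567 + 2*5² + 75*5) - 1*(-3796) = (567 + 2*25 + 375) + 3796 = (567 + 50 + 375) + 3796 = 992 + 3796 = 4788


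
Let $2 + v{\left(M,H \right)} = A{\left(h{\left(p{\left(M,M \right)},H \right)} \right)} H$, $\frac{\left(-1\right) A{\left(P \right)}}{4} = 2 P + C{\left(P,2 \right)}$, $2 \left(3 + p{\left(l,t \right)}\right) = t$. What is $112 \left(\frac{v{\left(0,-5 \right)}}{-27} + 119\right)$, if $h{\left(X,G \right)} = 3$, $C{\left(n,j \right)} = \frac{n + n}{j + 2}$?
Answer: $\frac{343280}{27} \approx 12714.0$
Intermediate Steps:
$p{\left(l,t \right)} = -3 + \frac{t}{2}$
$C{\left(n,j \right)} = \frac{2 n}{2 + j}$
$A{\left(P \right)} = - 10 P$ ($A{\left(P \right)} = - 4 \left(2 P + \frac{2 P}{2 + 2}\right) = - 4 \left(2 P + \frac{2 P}{4}\right) = - 4 \left(2 P + 2 P \frac{1}{4}\right) = - 4 \left(2 P + \frac{P}{2}\right) = - 4 \frac{5 P}{2} = - 10 P$)
$v{\left(M,H \right)} = -2 - 30 H$ ($v{\left(M,H \right)} = -2 + \left(-10\right) 3 H = -2 - 30 H$)
$112 \left(\frac{v{\left(0,-5 \right)}}{-27} + 119\right) = 112 \left(\frac{-2 - -150}{-27} + 119\right) = 112 \left(\left(-2 + 150\right) \left(- \frac{1}{27}\right) + 119\right) = 112 \left(148 \left(- \frac{1}{27}\right) + 119\right) = 112 \left(- \frac{148}{27} + 119\right) = 112 \cdot \frac{3065}{27} = \frac{343280}{27}$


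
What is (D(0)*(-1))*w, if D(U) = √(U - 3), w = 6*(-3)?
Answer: 18*I*√3 ≈ 31.177*I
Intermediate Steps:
w = -18
D(U) = √(-3 + U)
(D(0)*(-1))*w = (√(-3 + 0)*(-1))*(-18) = (√(-3)*(-1))*(-18) = ((I*√3)*(-1))*(-18) = -I*√3*(-18) = 18*I*√3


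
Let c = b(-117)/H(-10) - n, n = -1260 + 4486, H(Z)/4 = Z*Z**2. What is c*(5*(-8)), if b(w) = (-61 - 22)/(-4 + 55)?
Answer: 658103917/5100 ≈ 1.2904e+5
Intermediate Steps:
H(Z) = 4*Z**3 (H(Z) = 4*(Z*Z**2) = 4*Z**3)
b(w) = -83/51
n = 3226
c = -658103917/204000 (c = -83/(51*(4*(-10)**3)) - 1*3226 = -83/(51*(4*(-1000))) - 3226 = -83/51/(-4000) - 3226 = -83/51*(-1/4000) - 3226 = 83/204000 - 3226 = -658103917/204000 ≈ -3226.0)
c*(5*(-8)) = -658103917*(-8)/40800 = -658103917/204000*(-40) = 658103917/5100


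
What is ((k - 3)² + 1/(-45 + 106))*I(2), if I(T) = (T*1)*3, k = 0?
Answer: 3300/61 ≈ 54.098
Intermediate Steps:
I(T) = 3*T (I(T) = T*3 = 3*T)
((k - 3)² + 1/(-45 + 106))*I(2) = ((0 - 3)² + 1/(-45 + 106))*(3*2) = ((-3)² + 1/61)*6 = (9 + 1/61)*6 = (550/61)*6 = 3300/61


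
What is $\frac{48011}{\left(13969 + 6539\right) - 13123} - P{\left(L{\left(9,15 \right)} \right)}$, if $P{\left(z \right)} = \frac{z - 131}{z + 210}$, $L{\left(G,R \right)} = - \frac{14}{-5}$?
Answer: $\frac{7973927}{1122520} \approx 7.1036$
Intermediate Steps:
$L{\left(G,R \right)} = \frac{14}{5}$ ($L{\left(G,R \right)} = \left(-14\right) \left(- \frac{1}{5}\right) = \frac{14}{5}$)
$P{\left(z \right)} = \frac{-131 + z}{210 + z}$
$\frac{48011}{\left(13969 + 6539\right) - 13123} - P{\left(L{\left(9,15 \right)} \right)} = \frac{48011}{\left(13969 + 6539\right) - 13123} - \frac{-131 + \frac{14}{5}}{210 + \frac{14}{5}} = \frac{48011}{20508 - 13123} - \frac{1}{\frac{1064}{5}} \left(- \frac{641}{5}\right) = \frac{48011}{7385} - \frac{5}{1064} \left(- \frac{641}{5}\right) = 48011 \cdot \frac{1}{7385} - - \frac{641}{1064} = \frac{48011}{7385} + \frac{641}{1064} = \frac{7973927}{1122520}$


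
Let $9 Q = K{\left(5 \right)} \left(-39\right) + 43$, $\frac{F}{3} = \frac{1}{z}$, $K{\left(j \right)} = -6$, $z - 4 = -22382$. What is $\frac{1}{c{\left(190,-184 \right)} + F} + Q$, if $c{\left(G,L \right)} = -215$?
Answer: $\frac{1332521219}{43301457} \approx 30.773$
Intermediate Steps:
$z = -22378$ ($z = 4 - 22382 = -22378$)
$F = - \frac{3}{22378}$ ($F = \frac{3}{-22378} = 3 \left(- \frac{1}{22378}\right) = - \frac{3}{22378} \approx -0.00013406$)
$Q = \frac{277}{9}$ ($Q = \frac{\left(-6\right) \left(-39\right) + 43}{9} = \frac{234 + 43}{9} = \frac{1}{9} \cdot 277 = \frac{277}{9} \approx 30.778$)
$\frac{1}{c{\left(190,-184 \right)} + F} + Q = \frac{1}{-215 - \frac{3}{22378}} + \frac{277}{9} = \frac{1}{- \frac{4811273}{22378}} + \frac{277}{9} = - \frac{22378}{4811273} + \frac{277}{9} = \frac{1332521219}{43301457}$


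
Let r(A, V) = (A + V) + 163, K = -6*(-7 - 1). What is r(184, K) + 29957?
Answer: 30352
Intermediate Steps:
K = 48 (K = -6*(-8) = 48)
r(A, V) = 163 + A + V
r(184, K) + 29957 = (163 + 184 + 48) + 29957 = 395 + 29957 = 30352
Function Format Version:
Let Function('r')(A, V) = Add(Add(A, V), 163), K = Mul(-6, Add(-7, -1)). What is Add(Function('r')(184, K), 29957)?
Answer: 30352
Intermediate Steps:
K = 48 (K = Mul(-6, -8) = 48)
Function('r')(A, V) = Add(163, A, V)
Add(Function('r')(184, K), 29957) = Add(Add(163, 184, 48), 29957) = Add(395, 29957) = 30352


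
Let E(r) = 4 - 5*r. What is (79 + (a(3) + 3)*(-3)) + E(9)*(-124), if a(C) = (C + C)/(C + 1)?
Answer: 10299/2 ≈ 5149.5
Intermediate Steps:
a(C) = 2*C/(1 + C) (a(C) = (2*C)/(1 + C) = 2*C/(1 + C))
(79 + (a(3) + 3)*(-3)) + E(9)*(-124) = (79 + (2*3/(1 + 3) + 3)*(-3)) + (4 - 5*9)*(-124) = (79 + (2*3/4 + 3)*(-3)) + (4 - 45)*(-124) = (79 + (2*3*(¼) + 3)*(-3)) - 41*(-124) = (79 + (3/2 + 3)*(-3)) + 5084 = (79 + (9/2)*(-3)) + 5084 = (79 - 27/2) + 5084 = 131/2 + 5084 = 10299/2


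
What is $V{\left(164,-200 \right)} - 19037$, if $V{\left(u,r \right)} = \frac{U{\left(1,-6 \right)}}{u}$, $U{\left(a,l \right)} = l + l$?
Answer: $- \frac{780520}{41} \approx -19037.0$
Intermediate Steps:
$U{\left(a,l \right)} = 2 l$
$V{\left(u,r \right)} = - \frac{12}{u}$ ($V{\left(u,r \right)} = \frac{2 \left(-6\right)}{u} = - \frac{12}{u}$)
$V{\left(164,-200 \right)} - 19037 = - \frac{12}{164} - 19037 = \left(-12\right) \frac{1}{164} - 19037 = - \frac{3}{41} - 19037 = - \frac{780520}{41}$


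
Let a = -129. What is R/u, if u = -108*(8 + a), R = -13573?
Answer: -13573/13068 ≈ -1.0386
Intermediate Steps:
u = 13068 (u = -108*(8 - 129) = -108*(-121) = 13068)
R/u = -13573/13068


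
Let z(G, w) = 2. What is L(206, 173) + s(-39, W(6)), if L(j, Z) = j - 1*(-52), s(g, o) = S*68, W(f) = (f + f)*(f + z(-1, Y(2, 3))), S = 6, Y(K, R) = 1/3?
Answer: 666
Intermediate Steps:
Y(K, R) = ⅓
W(f) = 2*f*(2 + f) (W(f) = (f + f)*(f + 2) = (2*f)*(2 + f) = 2*f*(2 + f))
s(g, o) = 408 (s(g, o) = 6*68 = 408)
L(j, Z) = 52 + j (L(j, Z) = j + 52 = 52 + j)
L(206, 173) + s(-39, W(6)) = (52 + 206) + 408 = 258 + 408 = 666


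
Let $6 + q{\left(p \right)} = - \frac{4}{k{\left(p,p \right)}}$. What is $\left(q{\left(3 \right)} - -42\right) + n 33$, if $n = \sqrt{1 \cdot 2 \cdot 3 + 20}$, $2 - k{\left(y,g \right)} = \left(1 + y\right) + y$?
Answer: $\frac{184}{5} + 33 \sqrt{26} \approx 205.07$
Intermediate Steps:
$k{\left(y,g \right)} = 1 - 2 y$ ($k{\left(y,g \right)} = 2 - \left(\left(1 + y\right) + y\right) = 2 - \left(1 + 2 y\right) = 1 - 2 y$)
$q{\left(p \right)} = -6 - \frac{4}{1 - 2 p}$
$n = \sqrt{26}$ ($n = \sqrt{2 \cdot 3 + 20} = \sqrt{6 + 20} = \sqrt{26} \approx 5.099$)
$\left(q{\left(3 \right)} - -42\right) + n 33 = \left(\frac{2 \left(5 - 18\right)}{-1 + 2 \cdot 3} - -42\right) + \sqrt{26} \cdot 33 = \left(\frac{2 \left(5 - 18\right)}{-1 + 6} + 42\right) + 33 \sqrt{26} = \left(2 \cdot \frac{1}{5} \left(-13\right) + 42\right) + 33 \sqrt{26} = \left(- \frac{26}{5} + 42\right) + 33 \sqrt{26} = \frac{184}{5} + 33 \sqrt{26}$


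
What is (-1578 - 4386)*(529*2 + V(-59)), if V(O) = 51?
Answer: -6614076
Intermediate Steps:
(-1578 - 4386)*(529*2 + V(-59)) = (-1578 - 4386)*(529*2 + 51) = -5964*(1058 + 51) = -5964*1109 = -6614076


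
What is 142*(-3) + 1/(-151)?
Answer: -64327/151 ≈ -426.01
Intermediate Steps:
142*(-3) + 1/(-151) = -426 - 1/151 = -64327/151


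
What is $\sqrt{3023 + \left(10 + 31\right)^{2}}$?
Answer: $28 \sqrt{6} \approx 68.586$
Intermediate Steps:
$\sqrt{3023 + \left(10 + 31\right)^{2}} = \sqrt{3023 + 41^{2}} = \sqrt{3023 + 1681} = \sqrt{4704} = 28 \sqrt{6}$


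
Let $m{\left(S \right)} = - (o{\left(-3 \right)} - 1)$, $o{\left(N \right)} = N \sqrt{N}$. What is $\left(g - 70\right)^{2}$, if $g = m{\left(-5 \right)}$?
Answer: $4734 - 414 i \sqrt{3} \approx 4734.0 - 717.07 i$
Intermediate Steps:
$o{\left(N \right)} = N^{\frac{3}{2}}$
$m{\left(S \right)} = 1 + 3 i \sqrt{3}$ ($m{\left(S \right)} = - (\left(-3\right)^{\frac{3}{2}} - 1) = - (- 3 i \sqrt{3} - 1) = - (-1 - 3 i \sqrt{3}) = 1 + 3 i \sqrt{3}$)
$g = 1 + 3 i \sqrt{3} \approx 1.0 + 5.1962 i$
$\left(g - 70\right)^{2} = \left(\left(1 + 3 i \sqrt{3}\right) - 70\right)^{2} = \left(-69 + 3 i \sqrt{3}\right)^{2}$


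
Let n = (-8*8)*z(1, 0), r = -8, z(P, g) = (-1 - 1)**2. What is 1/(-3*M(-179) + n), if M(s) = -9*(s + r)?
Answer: -1/5305 ≈ -0.00018850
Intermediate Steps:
z(P, g) = 4 (z(P, g) = (-2)**2 = 4)
M(s) = 72 - 9*s (M(s) = -9*(s - 8) = -9*(-8 + s) = 72 - 9*s)
n = -256 (n = -8*8*4 = -64*4 = -256)
1/(-3*M(-179) + n) = 1/(-3*(72 - 9*(-179)) - 256) = 1/(-3*(72 + 1611) - 256) = 1/(-3*1683 - 256) = 1/(-5049 - 256) = 1/(-5305) = -1/5305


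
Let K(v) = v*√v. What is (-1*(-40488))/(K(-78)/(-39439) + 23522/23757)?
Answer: 8798000159359495022148/215216432950865503 - 17573975865286334676*I*√78/215216432950865503 ≈ 40880.0 - 721.18*I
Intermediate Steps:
K(v) = v^(3/2)
(-1*(-40488))/(K(-78)/(-39439) + 23522/23757) = (-1*(-40488))/((-78)^(3/2)/(-39439) + 23522/23757) = 40488/(-78*I*√78*(-1/39439) + 23522*(1/23757)) = 40488/(78*I*√78/39439 + 23522/23757) = 40488/(23522/23757 + 78*I*√78/39439)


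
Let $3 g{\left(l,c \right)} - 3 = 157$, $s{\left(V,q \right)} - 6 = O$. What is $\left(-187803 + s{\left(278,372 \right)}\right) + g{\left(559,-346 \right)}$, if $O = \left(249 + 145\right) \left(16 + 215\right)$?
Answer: $- \frac{290189}{3} \approx -96730.0$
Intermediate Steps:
$O = 91014$ ($O = 394 \cdot 231 = 91014$)
$s{\left(V,q \right)} = 91020$ ($s{\left(V,q \right)} = 6 + 91014 = 91020$)
$g{\left(l,c \right)} = \frac{160}{3}$ ($g{\left(l,c \right)} = 1 + \frac{1}{3} \cdot 157 = 1 + \frac{157}{3} = \frac{160}{3}$)
$\left(-187803 + s{\left(278,372 \right)}\right) + g{\left(559,-346 \right)} = \left(-187803 + 91020\right) + \frac{160}{3} = -96783 + \frac{160}{3} = - \frac{290189}{3}$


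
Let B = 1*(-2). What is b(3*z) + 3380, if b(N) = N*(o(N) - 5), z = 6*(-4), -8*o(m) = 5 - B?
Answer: 3803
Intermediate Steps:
B = -2
o(m) = -7/8 (o(m) = -(5 - 1*(-2))/8 = -(5 + 2)/8 = -⅛*7 = -7/8)
z = -24
b(N) = -47*N/8 (b(N) = N*(-7/8 - 5) = N*(-47/8) = -47*N/8)
b(3*z) + 3380 = -141*(-24)/8 + 3380 = -47/8*(-72) + 3380 = 423 + 3380 = 3803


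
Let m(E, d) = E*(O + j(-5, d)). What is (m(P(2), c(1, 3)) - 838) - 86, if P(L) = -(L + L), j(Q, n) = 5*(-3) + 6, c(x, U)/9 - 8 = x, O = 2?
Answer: -896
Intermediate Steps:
c(x, U) = 72 + 9*x
j(Q, n) = -9 (j(Q, n) = -15 + 6 = -9)
P(L) = -2*L
m(E, d) = -7*E (m(E, d) = E*(2 - 9) = E*(-7) = -7*E)
(m(P(2), c(1, 3)) - 838) - 86 = (-(-14)*2 - 838) - 86 = (-7*(-4) - 838) - 86 = (28 - 838) - 86 = -810 - 86 = -896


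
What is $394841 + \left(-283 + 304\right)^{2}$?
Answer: $395282$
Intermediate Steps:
$394841 + \left(-283 + 304\right)^{2} = 394841 + 21^{2} = 394841 + 441 = 395282$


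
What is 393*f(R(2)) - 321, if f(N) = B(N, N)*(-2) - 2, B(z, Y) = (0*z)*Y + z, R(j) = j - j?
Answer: -1107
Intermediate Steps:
R(j) = 0
B(z, Y) = z (B(z, Y) = 0*Y + z = 0 + z = z)
f(N) = -2 - 2*N (f(N) = N*(-2) - 2 = -2*N - 2 = -2 - 2*N)
393*f(R(2)) - 321 = 393*(-2 - 2*0) - 321 = 393*(-2 + 0) - 321 = 393*(-2) - 321 = -786 - 321 = -1107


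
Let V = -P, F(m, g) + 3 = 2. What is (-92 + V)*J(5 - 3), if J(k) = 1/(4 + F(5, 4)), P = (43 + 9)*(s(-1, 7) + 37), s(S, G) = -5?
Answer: -1756/3 ≈ -585.33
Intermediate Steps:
F(m, g) = -1 (F(m, g) = -3 + 2 = -1)
P = 1664 (P = (43 + 9)*(-5 + 37) = 52*32 = 1664)
J(k) = 1/3 (J(k) = 1/(4 - 1) = 1/3)
V = -1664 (V = -1*1664 = -1664)
(-92 + V)*J(5 - 3) = (-92 - 1664)*(1/3) = -1756*1/3 = -1756/3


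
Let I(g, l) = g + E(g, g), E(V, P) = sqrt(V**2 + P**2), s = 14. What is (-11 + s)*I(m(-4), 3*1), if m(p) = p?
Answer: -12 + 12*sqrt(2) ≈ 4.9706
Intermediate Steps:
E(V, P) = sqrt(P**2 + V**2)
I(g, l) = g + sqrt(2)*sqrt(g**2) (I(g, l) = g + sqrt(g**2 + g**2) = g + sqrt(2*g**2) = g + sqrt(2)*sqrt(g**2))
(-11 + s)*I(m(-4), 3*1) = (-11 + 14)*(-4 + sqrt(2)*sqrt((-4)**2)) = 3*(-4 + sqrt(2)*sqrt(16)) = 3*(-4 + sqrt(2)*4) = 3*(-4 + 4*sqrt(2)) = -12 + 12*sqrt(2)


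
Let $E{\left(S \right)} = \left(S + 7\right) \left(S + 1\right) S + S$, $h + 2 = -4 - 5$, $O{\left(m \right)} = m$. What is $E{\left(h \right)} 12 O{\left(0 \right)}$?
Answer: $0$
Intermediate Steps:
$h = -11$ ($h = -2 - 9 = -11$)
$E{\left(S \right)} = S + S \left(1 + S\right) \left(7 + S\right)$ ($E{\left(S \right)} = \left(7 + S\right) \left(1 + S\right) S + S = \left(1 + S\right) \left(7 + S\right) S + S = S \left(1 + S\right) \left(7 + S\right) + S = S + S \left(1 + S\right) \left(7 + S\right)$)
$E{\left(h \right)} 12 O{\left(0 \right)} = - 11 \left(8 + \left(-11\right)^{2} + 8 \left(-11\right)\right) 12 \cdot 0 = - 11 \left(8 + 121 - 88\right) 12 \cdot 0 = \left(-11\right) 41 \cdot 12 \cdot 0 = \left(-451\right) 12 \cdot 0 = \left(-5412\right) 0 = 0$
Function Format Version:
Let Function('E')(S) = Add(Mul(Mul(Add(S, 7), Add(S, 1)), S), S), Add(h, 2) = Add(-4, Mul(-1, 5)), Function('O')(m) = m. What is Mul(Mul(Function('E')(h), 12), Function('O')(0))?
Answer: 0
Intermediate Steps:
h = -11 (h = Add(-2, Add(-4, Mul(-1, 5))) = Add(-2, Add(-4, -5)) = Add(-2, -9) = -11)
Function('E')(S) = Add(S, Mul(S, Add(1, S), Add(7, S))) (Function('E')(S) = Add(Mul(Mul(Add(7, S), Add(1, S)), S), S) = Add(Mul(Mul(Add(1, S), Add(7, S)), S), S) = Add(Mul(S, Add(1, S), Add(7, S)), S) = Add(S, Mul(S, Add(1, S), Add(7, S))))
Mul(Mul(Function('E')(h), 12), Function('O')(0)) = Mul(Mul(Mul(-11, Add(8, Pow(-11, 2), Mul(8, -11))), 12), 0) = Mul(Mul(Mul(-11, Add(8, 121, -88)), 12), 0) = Mul(Mul(Mul(-11, 41), 12), 0) = Mul(Mul(-451, 12), 0) = Mul(-5412, 0) = 0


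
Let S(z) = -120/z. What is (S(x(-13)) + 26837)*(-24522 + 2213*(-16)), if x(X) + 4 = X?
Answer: -27348995570/17 ≈ -1.6088e+9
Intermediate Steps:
x(X) = -4 + X
(S(x(-13)) + 26837)*(-24522 + 2213*(-16)) = (-120/(-4 - 13) + 26837)*(-24522 + 2213*(-16)) = (-120/(-17) + 26837)*(-24522 - 35408) = (-120*(-1/17) + 26837)*(-59930) = (120/17 + 26837)*(-59930) = (456349/17)*(-59930) = -27348995570/17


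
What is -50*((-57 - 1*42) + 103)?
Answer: -200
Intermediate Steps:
-50*((-57 - 1*42) + 103) = -50*((-57 - 42) + 103) = -50*(-99 + 103) = -50*4 = -200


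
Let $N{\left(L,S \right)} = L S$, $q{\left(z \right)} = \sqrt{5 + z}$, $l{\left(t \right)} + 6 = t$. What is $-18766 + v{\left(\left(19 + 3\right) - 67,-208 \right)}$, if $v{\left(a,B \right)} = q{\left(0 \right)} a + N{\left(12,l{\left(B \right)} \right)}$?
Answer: $-21334 - 45 \sqrt{5} \approx -21435.0$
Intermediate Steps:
$l{\left(t \right)} = -6 + t$
$v{\left(a,B \right)} = -72 + 12 B + a \sqrt{5}$ ($v{\left(a,B \right)} = \sqrt{5 + 0} a + 12 \left(-6 + B\right) = \sqrt{5} a + \left(-72 + 12 B\right) = a \sqrt{5} + \left(-72 + 12 B\right) = -72 + 12 B + a \sqrt{5}$)
$-18766 + v{\left(\left(19 + 3\right) - 67,-208 \right)} = -18766 + \left(-72 + 12 \left(-208\right) + \left(\left(19 + 3\right) - 67\right) \sqrt{5}\right) = -18766 - \left(2568 - \left(22 - 67\right) \sqrt{5}\right) = -18766 - \left(2568 + 45 \sqrt{5}\right) = -21334 - 45 \sqrt{5}$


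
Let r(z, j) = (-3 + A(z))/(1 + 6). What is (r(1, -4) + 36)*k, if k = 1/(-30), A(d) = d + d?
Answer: -251/210 ≈ -1.1952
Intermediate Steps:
A(d) = 2*d
k = -1/30 ≈ -0.033333
r(z, j) = -3/7 + 2*z/7 (r(z, j) = (-3 + 2*z)/(1 + 6) = (-3 + 2*z)/7 = (-3 + 2*z)*(1/7) = -3/7 + 2*z/7)
(r(1, -4) + 36)*k = ((-3/7 + (2/7)*1) + 36)*(-1/30) = ((-3/7 + 2/7) + 36)*(-1/30) = (-1/7 + 36)*(-1/30) = (251/7)*(-1/30) = -251/210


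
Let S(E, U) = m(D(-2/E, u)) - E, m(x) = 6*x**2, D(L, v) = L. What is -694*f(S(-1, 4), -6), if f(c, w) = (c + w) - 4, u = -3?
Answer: -10410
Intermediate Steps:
S(E, U) = -E + 24/E**2 (S(E, U) = 6*(-2/E)**2 - E = 6*(4/E**2) - E = 24/E**2 - E = -E + 24/E**2)
f(c, w) = -4 + c + w
-694*f(S(-1, 4), -6) = -694*(-4 + (-1*(-1) + 24/(-1)**2) - 6) = -694*(-4 + (1 + 24*1) - 6) = -694*(-4 + (1 + 24) - 6) = -694*(-4 + 25 - 6) = -694*15 = -10410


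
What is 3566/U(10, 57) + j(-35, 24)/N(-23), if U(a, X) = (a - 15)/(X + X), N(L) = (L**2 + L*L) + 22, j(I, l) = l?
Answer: -731743/9 ≈ -81305.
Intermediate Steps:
N(L) = 22 + 2*L**2 (N(L) = (L**2 + L**2) + 22 = 2*L**2 + 22 = 22 + 2*L**2)
U(a, X) = (-15 + a)/(2*X) (U(a, X) = (-15 + a)/((2*X)) = (-15 + a)*(1/(2*X)) = (-15 + a)/(2*X))
3566/U(10, 57) + j(-35, 24)/N(-23) = 3566/(((1/2)*(-15 + 10)/57)) + 24/(22 + 2*(-23)**2) = 3566/(((1/2)*(1/57)*(-5))) + 24/(22 + 2*529) = 3566/(-5/114) + 24/(22 + 1058) = 3566*(-114/5) + 24/1080 = -406524/5 + 24*(1/1080) = -406524/5 + 1/45 = -731743/9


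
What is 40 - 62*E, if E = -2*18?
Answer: 2272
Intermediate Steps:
E = -36
40 - 62*E = 40 - 62*(-36) = 40 + 2232 = 2272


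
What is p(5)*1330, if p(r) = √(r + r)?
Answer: 1330*√10 ≈ 4205.8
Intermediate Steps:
p(r) = √2*√r (p(r) = √(2*r) = √2*√r)
p(5)*1330 = (√2*√5)*1330 = √10*1330 = 1330*√10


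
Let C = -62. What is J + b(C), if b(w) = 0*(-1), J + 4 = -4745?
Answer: -4749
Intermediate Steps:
J = -4749 (J = -4 - 4745 = -4749)
b(w) = 0
J + b(C) = -4749 + 0 = -4749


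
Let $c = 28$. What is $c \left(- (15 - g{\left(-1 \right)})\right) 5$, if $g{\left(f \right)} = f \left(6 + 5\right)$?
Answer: $-3640$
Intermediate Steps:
$g{\left(f \right)} = 11 f$ ($g{\left(f \right)} = f 11 = 11 f$)
$c \left(- (15 - g{\left(-1 \right)})\right) 5 = 28 \left(- (15 - 11 \left(-1\right))\right) 5 = 28 \left(- (15 - -11)\right) 5 = 28 \left(- (15 + 11)\right) 5 = 28 \left(\left(-1\right) 26\right) 5 = 28 \left(-26\right) 5 = \left(-728\right) 5 = -3640$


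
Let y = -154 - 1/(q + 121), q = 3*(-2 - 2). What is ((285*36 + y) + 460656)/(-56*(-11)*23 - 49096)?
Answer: -51313057/3807152 ≈ -13.478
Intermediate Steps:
q = -12 (q = 3*(-4) = -12)
y = -16787/109 (y = -154 - 1/(-12 + 121) = -154 - 1/109 = -16787/109 ≈ -154.01)
((285*36 + y) + 460656)/(-56*(-11)*23 - 49096) = ((285*36 - 16787/109) + 460656)/(-56*(-11)*23 - 49096) = ((10260 - 16787/109) + 460656)/(616*23 - 49096) = (1101553/109 + 460656)/(14168 - 49096) = (51313057/109)/(-34928) = (51313057/109)*(-1/34928) = -51313057/3807152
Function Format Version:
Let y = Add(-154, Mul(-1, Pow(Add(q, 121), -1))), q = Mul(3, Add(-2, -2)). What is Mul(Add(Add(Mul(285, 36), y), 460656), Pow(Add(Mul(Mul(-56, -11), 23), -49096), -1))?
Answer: Rational(-51313057, 3807152) ≈ -13.478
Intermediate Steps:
q = -12 (q = Mul(3, -4) = -12)
y = Rational(-16787, 109) (y = Add(-154, Mul(-1, Pow(Add(-12, 121), -1))) = Add(-154, Mul(-1, Pow(109, -1))) = Add(-154, Mul(-1, Rational(1, 109))) = Add(-154, Rational(-1, 109)) = Rational(-16787, 109) ≈ -154.01)
Mul(Add(Add(Mul(285, 36), y), 460656), Pow(Add(Mul(Mul(-56, -11), 23), -49096), -1)) = Mul(Add(Add(Mul(285, 36), Rational(-16787, 109)), 460656), Pow(Add(Mul(Mul(-56, -11), 23), -49096), -1)) = Mul(Add(Add(10260, Rational(-16787, 109)), 460656), Pow(Add(Mul(616, 23), -49096), -1)) = Mul(Add(Rational(1101553, 109), 460656), Pow(Add(14168, -49096), -1)) = Mul(Rational(51313057, 109), Pow(-34928, -1)) = Mul(Rational(51313057, 109), Rational(-1, 34928)) = Rational(-51313057, 3807152)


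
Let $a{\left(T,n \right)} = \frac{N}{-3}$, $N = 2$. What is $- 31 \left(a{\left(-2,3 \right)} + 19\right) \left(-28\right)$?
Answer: $\frac{47740}{3} \approx 15913.0$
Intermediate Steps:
$a{\left(T,n \right)} = - \frac{2}{3}$ ($a{\left(T,n \right)} = \frac{2}{-3} = 2 \left(- \frac{1}{3}\right) = - \frac{2}{3}$)
$- 31 \left(a{\left(-2,3 \right)} + 19\right) \left(-28\right) = - 31 \left(- \frac{2}{3} + 19\right) \left(-28\right) = \left(-31\right) \frac{55}{3} \left(-28\right) = \left(- \frac{1705}{3}\right) \left(-28\right) = \frac{47740}{3}$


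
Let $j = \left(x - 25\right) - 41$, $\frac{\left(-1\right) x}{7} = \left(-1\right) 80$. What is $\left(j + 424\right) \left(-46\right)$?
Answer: $-42228$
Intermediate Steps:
$x = 560$ ($x = - 7 \left(\left(-1\right) 80\right) = \left(-7\right) \left(-80\right) = 560$)
$j = 494$ ($j = \left(560 - 25\right) - 41 = 535 - 41 = 494$)
$\left(j + 424\right) \left(-46\right) = \left(494 + 424\right) \left(-46\right) = 918 \left(-46\right) = -42228$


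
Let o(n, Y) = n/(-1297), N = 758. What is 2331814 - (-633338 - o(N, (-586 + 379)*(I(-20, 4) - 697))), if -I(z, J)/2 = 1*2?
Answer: 3845801386/1297 ≈ 2.9652e+6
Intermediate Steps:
I(z, J) = -4 (I(z, J) = -2*2 = -4)
o(n, Y) = -n/1297 (o(n, Y) = n*(-1/1297) = -n/1297)
2331814 - (-633338 - o(N, (-586 + 379)*(I(-20, 4) - 697))) = 2331814 - (-633338 - (-1)*758/1297) = 2331814 - (-633338 - 1*(-758/1297)) = 2331814 - (-633338 + 758/1297) = 2331814 - 1*(-821438628/1297) = 2331814 + 821438628/1297 = 3845801386/1297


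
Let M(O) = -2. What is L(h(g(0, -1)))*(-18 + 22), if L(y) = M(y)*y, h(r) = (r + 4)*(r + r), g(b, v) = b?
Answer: 0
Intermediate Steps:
h(r) = 2*r*(4 + r) (h(r) = (4 + r)*(2*r) = 2*r*(4 + r))
L(y) = -2*y
L(h(g(0, -1)))*(-18 + 22) = (-4*0*(4 + 0))*(-18 + 22) = -4*0*4*4 = -2*0*4 = 0*4 = 0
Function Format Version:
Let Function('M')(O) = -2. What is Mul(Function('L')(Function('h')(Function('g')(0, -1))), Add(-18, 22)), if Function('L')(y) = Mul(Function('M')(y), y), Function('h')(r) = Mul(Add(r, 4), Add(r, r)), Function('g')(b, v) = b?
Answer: 0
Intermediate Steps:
Function('h')(r) = Mul(2, r, Add(4, r)) (Function('h')(r) = Mul(Add(4, r), Mul(2, r)) = Mul(2, r, Add(4, r)))
Function('L')(y) = Mul(-2, y)
Mul(Function('L')(Function('h')(Function('g')(0, -1))), Add(-18, 22)) = Mul(Mul(-2, Mul(2, 0, Add(4, 0))), Add(-18, 22)) = Mul(Mul(-2, Mul(2, 0, 4)), 4) = Mul(Mul(-2, 0), 4) = Mul(0, 4) = 0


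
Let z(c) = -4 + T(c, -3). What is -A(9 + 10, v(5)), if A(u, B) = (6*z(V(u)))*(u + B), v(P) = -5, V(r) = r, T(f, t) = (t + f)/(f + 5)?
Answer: 280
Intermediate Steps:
T(f, t) = (f + t)/(5 + f)
z(c) = -4 + (-3 + c)/(5 + c) (z(c) = -4 + (c - 3)/(5 + c) = -4 + (-3 + c)/(5 + c))
A(u, B) = 6*(-23 - 3*u)*(B + u)/(5 + u) (A(u, B) = (6*((-23 - 3*u)/(5 + u)))*(u + B) = (6*(-23 - 3*u)/(5 + u))*(B + u) = 6*(-23 - 3*u)*(B + u)/(5 + u))
-A(9 + 10, v(5)) = -6*(-23 - 3*(9 + 10))*(-5 + (9 + 10))/(5 + (9 + 10)) = -6*(-23 - 3*19)*(-5 + 19)/(5 + 19) = -6*(-23 - 57)*14/24 = -6*(-80)*14/24 = -1*(-280) = 280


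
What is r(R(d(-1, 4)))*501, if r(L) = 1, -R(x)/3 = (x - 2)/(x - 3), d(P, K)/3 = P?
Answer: 501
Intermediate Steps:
d(P, K) = 3*P
R(x) = -3*(-2 + x)/(-3 + x) (R(x) = -3*(x - 2)/(x - 3) = -3*(-2 + x)/(-3 + x))
r(R(d(-1, 4)))*501 = 1*501 = 501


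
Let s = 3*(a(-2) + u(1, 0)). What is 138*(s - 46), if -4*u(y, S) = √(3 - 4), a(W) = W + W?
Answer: -8004 - 207*I/2 ≈ -8004.0 - 103.5*I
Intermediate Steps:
a(W) = 2*W
u(y, S) = -I/4 (u(y, S) = -√(3 - 4)/4 = -I/4)
s = -12 - 3*I/4 (s = 3*(2*(-2) - I/4) = 3*(-4 - I/4) = -12 - 3*I/4 ≈ -12.0 - 0.75*I)
138*(s - 46) = 138*((-12 - 3*I/4) - 46) = 138*(-58 - 3*I/4) = -8004 - 207*I/2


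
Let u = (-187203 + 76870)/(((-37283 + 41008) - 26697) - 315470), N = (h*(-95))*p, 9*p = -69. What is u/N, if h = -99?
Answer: -5807/1284387390 ≈ -4.5212e-6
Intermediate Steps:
p = -23/3 (p = (⅑)*(-69) = -23/3 ≈ -7.6667)
N = -72105 (N = -99*(-95)*(-23/3) = 9405*(-23/3) = -72105)
u = 110333/338442 (u = -110333/((3725 - 26697) - 315470) = -110333/(-22972 - 315470) = -110333/(-338442) = -110333*(-1/338442) = 110333/338442 ≈ 0.32600)
u/N = (110333/338442)/(-72105) = (110333/338442)*(-1/72105) = -5807/1284387390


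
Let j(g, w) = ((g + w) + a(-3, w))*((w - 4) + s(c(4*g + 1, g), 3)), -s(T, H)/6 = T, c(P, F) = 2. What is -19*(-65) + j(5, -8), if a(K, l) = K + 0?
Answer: 1379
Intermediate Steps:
a(K, l) = K
s(T, H) = -6*T
j(g, w) = (-16 + w)*(-3 + g + w) (j(g, w) = ((g + w) - 3)*((w - 4) - 6*2) = (-3 + g + w)*((-4 + w) - 12) = (-3 + g + w)*(-16 + w) = (-16 + w)*(-3 + g + w))
-19*(-65) + j(5, -8) = -19*(-65) + (48 + (-8)² - 19*(-8) - 16*5 + 5*(-8)) = 1235 + (48 + 64 + 152 - 80 - 40) = 1235 + 144 = 1379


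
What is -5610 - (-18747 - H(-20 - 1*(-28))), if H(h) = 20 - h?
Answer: 13149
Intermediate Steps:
-5610 - (-18747 - H(-20 - 1*(-28))) = -5610 - (-18747 - (20 - (-20 - 1*(-28)))) = -5610 - (-18747 - (20 - (-20 + 28))) = -5610 - (-18747 - (20 - 1*8)) = -5610 - (-18747 - (20 - 8)) = -5610 - (-18747 - 1*12) = -5610 - (-18747 - 12) = -5610 - 1*(-18759) = -5610 + 18759 = 13149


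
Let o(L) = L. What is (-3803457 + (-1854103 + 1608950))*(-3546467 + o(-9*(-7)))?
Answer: 14358006698440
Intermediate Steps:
(-3803457 + (-1854103 + 1608950))*(-3546467 + o(-9*(-7))) = (-3803457 + (-1854103 + 1608950))*(-3546467 - 9*(-7)) = (-3803457 - 245153)*(-3546467 + 63) = -4048610*(-3546404) = 14358006698440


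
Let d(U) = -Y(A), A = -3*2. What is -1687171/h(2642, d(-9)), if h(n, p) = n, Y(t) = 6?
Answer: -1687171/2642 ≈ -638.60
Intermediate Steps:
A = -6
d(U) = -6 (d(U) = -1*6 = -6)
-1687171/h(2642, d(-9)) = -1687171/2642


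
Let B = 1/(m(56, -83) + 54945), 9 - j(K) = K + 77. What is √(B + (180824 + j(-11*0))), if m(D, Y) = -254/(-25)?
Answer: √341184814120747571/1373879 ≈ 425.15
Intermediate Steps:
m(D, Y) = 254/25 (m(D, Y) = -254*(-1/25) = 254/25)
j(K) = -68 - K (j(K) = 9 - (K + 77) = 9 - (77 + K) = 9 + (-77 - K) = -68 - K)
B = 25/1373879 (B = 1/(254/25 + 54945) = 1/(1373879/25) = 25/1373879 ≈ 1.8197e-5)
√(B + (180824 + j(-11*0))) = √(25/1373879 + (180824 + (-68 - (-11)*0))) = √(25/1373879 + (180824 + (-68 - 1*0))) = √(25/1373879 + (180824 + (-68 + 0))) = √(25/1373879 + (180824 - 68)) = √(25/1373879 + 180756) = √(248336872549/1373879) = √341184814120747571/1373879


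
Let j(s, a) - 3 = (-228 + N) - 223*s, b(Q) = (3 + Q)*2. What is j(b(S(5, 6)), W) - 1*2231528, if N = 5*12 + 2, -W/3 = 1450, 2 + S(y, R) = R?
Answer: -2234813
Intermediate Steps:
S(y, R) = -2 + R
W = -4350 (W = -3*1450 = -4350)
N = 62 (N = 60 + 2 = 62)
b(Q) = 6 + 2*Q
j(s, a) = -163 - 223*s (j(s, a) = 3 + ((-228 + 62) - 223*s) = 3 + (-166 - 223*s) = -163 - 223*s)
j(b(S(5, 6)), W) - 1*2231528 = (-163 - 223*(6 + 2*(-2 + 6))) - 1*2231528 = (-163 - 223*(6 + 2*4)) - 2231528 = (-163 - 223*(6 + 8)) - 2231528 = (-163 - 223*14) - 2231528 = (-163 - 3122) - 2231528 = -3285 - 2231528 = -2234813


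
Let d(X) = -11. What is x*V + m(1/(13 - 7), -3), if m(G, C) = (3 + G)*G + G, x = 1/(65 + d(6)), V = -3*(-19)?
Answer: 7/4 ≈ 1.7500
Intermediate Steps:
V = 57
x = 1/54 (x = 1/(65 - 11) = 1/54 ≈ 0.018519)
m(G, C) = G + G*(3 + G) (m(G, C) = G*(3 + G) + G = G + G*(3 + G))
x*V + m(1/(13 - 7), -3) = (1/54)*57 + (4 + 1/(13 - 7))/(13 - 7) = 19/18 + (4 + 1/6)/6 = 19/18 + (1/6)*(25/6) = 19/18 + 25/36 = 7/4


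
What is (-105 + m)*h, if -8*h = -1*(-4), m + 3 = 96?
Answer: 6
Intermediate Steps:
m = 93 (m = -3 + 96 = 93)
h = -½ (h = -(-1)*(-4)/8 = -⅛*4 = -½ ≈ -0.50000)
(-105 + m)*h = (-105 + 93)*(-½) = -12*(-½) = 6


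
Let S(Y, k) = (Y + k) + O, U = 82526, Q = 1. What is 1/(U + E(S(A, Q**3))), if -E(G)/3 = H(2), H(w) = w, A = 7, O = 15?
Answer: 1/82520 ≈ 1.2118e-5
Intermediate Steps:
S(Y, k) = 15 + Y + k (S(Y, k) = (Y + k) + 15 = 15 + Y + k)
E(G) = -6 (E(G) = -3*2 = -6)
1/(U + E(S(A, Q**3))) = 1/(82526 - 6) = 1/82520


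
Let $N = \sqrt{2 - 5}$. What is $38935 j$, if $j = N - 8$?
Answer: $-311480 + 38935 i \sqrt{3} \approx -3.1148 \cdot 10^{5} + 67437.0 i$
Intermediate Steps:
$N = i \sqrt{3}$ ($N = \sqrt{-3} = i \sqrt{3} \approx 1.732 i$)
$j = -8 + i \sqrt{3}$ ($j = i \sqrt{3} - 8 = -8 + i \sqrt{3} \approx -8.0 + 1.732 i$)
$38935 j = 38935 \left(-8 + i \sqrt{3}\right) = -311480 + 38935 i \sqrt{3}$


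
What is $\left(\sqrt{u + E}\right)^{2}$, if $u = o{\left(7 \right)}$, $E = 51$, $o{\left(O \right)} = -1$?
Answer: $50$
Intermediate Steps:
$u = -1$
$\left(\sqrt{u + E}\right)^{2} = \left(\sqrt{-1 + 51}\right)^{2} = \left(\sqrt{50}\right)^{2} = \left(5 \sqrt{2}\right)^{2} = 50$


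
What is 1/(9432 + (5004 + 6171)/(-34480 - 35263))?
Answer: 69743/657804801 ≈ 0.00010602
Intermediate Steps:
1/(9432 + (5004 + 6171)/(-34480 - 35263)) = 1/(9432 + 11175/(-69743)) = 1/(9432 + 11175*(-1/69743)) = 1/(9432 - 11175/69743) = 1/(657804801/69743) = 69743/657804801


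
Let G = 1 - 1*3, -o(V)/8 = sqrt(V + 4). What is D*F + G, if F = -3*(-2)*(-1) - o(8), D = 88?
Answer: -530 + 1408*sqrt(3) ≈ 1908.7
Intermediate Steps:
o(V) = -8*sqrt(4 + V) (o(V) = -8*sqrt(V + 4) = -8*sqrt(4 + V))
G = -2 (G = 1 - 3 = -2)
F = -6 + 16*sqrt(3) (F = -3*(-2)*(-1) - (-8)*sqrt(4 + 8) = 6*(-1) - (-8)*sqrt(12) = -6 - (-8)*2*sqrt(3) = -6 - (-16)*sqrt(3) = -6 + 16*sqrt(3) ≈ 21.713)
D*F + G = 88*(-6 + 16*sqrt(3)) - 2 = (-528 + 1408*sqrt(3)) - 2 = -530 + 1408*sqrt(3)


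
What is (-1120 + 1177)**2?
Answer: 3249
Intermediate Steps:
(-1120 + 1177)**2 = 57**2 = 3249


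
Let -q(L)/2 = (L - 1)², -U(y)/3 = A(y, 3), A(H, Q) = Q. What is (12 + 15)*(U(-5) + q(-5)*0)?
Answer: -243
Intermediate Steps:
U(y) = -9 (U(y) = -3*3 = -9)
q(L) = -2*(-1 + L)² (q(L) = -2*(L - 1)² = -2*(-1 + L)²)
(12 + 15)*(U(-5) + q(-5)*0) = (12 + 15)*(-9 - 2*(-1 - 5)²*0) = 27*(-9 - 2*(-6)²*0) = 27*(-9 - 2*36*0) = 27*(-9 - 72*0) = 27*(-9 + 0) = 27*(-9) = -243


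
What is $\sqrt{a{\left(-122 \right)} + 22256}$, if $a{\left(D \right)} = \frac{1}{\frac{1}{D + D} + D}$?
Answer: $\frac{2 \sqrt{4930778044695}}{29769} \approx 149.18$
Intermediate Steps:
$a{\left(D \right)} = \frac{1}{D + \frac{1}{2 D}}$ ($a{\left(D \right)} = \frac{1}{\frac{1}{2 D} + D} = \frac{1}{D + \frac{1}{2 D}}$)
$\sqrt{a{\left(-122 \right)} + 22256} = \sqrt{2 \left(-122\right) \frac{1}{1 + 2 \left(-122\right)^{2}} + 22256} = \sqrt{2 \left(-122\right) \frac{1}{1 + 2 \cdot 14884} + 22256} = \sqrt{2 \left(-122\right) \frac{1}{1 + 29768} + 22256} = \sqrt{2 \left(-122\right) \frac{1}{29769} + 22256} = \sqrt{- \frac{244}{29769} + 22256} = \sqrt{\frac{662538620}{29769}} = \frac{2 \sqrt{4930778044695}}{29769}$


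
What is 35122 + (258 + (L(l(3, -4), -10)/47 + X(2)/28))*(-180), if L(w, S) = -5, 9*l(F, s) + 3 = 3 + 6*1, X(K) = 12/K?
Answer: -3730012/329 ≈ -11337.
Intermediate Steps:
l(F, s) = ⅔ (l(F, s) = -⅓ + (3 + 6*1)/9 = -⅓ + (3 + 6)/9 = -⅓ + (⅑)*9 = -⅓ + 1 = ⅔)
35122 + (258 + (L(l(3, -4), -10)/47 + X(2)/28))*(-180) = 35122 + (258 + (-5/47 + (12/2)/28))*(-180) = 35122 + (258 + (-5*1/47 + (12*(½))*(1/28)))*(-180) = 35122 + (258 + (-5/47 + 6*(1/28)))*(-180) = 35122 + (258 + (-5/47 + 3/14))*(-180) = 35122 + (258 + 71/658)*(-180) = 35122 + (169835/658)*(-180) = 35122 - 15285150/329 = -3730012/329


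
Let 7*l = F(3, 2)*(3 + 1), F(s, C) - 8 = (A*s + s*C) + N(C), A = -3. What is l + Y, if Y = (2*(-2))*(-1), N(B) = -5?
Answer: 4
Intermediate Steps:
F(s, C) = 3 - 3*s + C*s (F(s, C) = 8 + ((-3*s + s*C) - 5) = 8 + ((-3*s + C*s) - 5) = 8 + (-5 - 3*s + C*s) = 3 - 3*s + C*s)
Y = 4 (Y = -4*(-1) = 4)
l = 0 (l = ((3 - 3*3 + 2*3)*(3 + 1))/7 = ((3 - 9 + 6)*4)/7 = (0*4)/7 = (⅐)*0 = 0)
l + Y = 0 + 4 = 4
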